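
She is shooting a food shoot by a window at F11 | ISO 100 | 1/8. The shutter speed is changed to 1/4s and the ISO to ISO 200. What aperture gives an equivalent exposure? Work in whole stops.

f/22

Shutter speed: 1/8 → 1/4 — 1 stop longer (brighter).
ISO: 100 → 200 — 1 stop raised (brighter).
Net change so far: 2 stops brighter. Offset with the aperture: f/11 → f/16 → f/22.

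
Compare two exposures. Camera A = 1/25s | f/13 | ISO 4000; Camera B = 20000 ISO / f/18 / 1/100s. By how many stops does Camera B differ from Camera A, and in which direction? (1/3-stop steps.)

2/3 stop darker

Aperture: f/13 → f/14 → f/16 → f/18 — 1 stop stopped down (darker).
Shutter speed: 1/25 → 1/30 → 1/40 → 1/50 → 1/60 → 1/80 → 1/100 — 2 stops faster (darker).
ISO: 4000 → 5000 → 6400 → 8000 → 10000 → 12800 → 16000 → 20000 — 2 1/3 stops higher (brighter).
Net: −1 −2 +2 1/3 = −2/3 stops.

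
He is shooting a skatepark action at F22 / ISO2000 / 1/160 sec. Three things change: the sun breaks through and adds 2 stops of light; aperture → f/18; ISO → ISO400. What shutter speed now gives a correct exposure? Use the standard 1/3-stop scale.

1/200s

Scene light: 2 stops brighter.
Aperture: f/22 → f/20 → f/18 — 2/3 stop larger aperture (brighter).
ISO: 2000 → 1600 → 1250 → 1000 → 800 → 640 → 500 → 400 — 2 1/3 stops dropped (darker).
Net so far: 1/3 stop brighter. Shutter speed: 1/160 → 1/200.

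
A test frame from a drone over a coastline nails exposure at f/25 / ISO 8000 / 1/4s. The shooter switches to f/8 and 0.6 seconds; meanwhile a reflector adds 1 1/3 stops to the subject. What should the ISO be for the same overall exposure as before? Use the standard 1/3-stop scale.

Scene light: 1 1/3 stops brighter.
Aperture: f/25 → f/22 → f/20 → f/18 → f/16 → f/14 → f/13 → f/11 → f/10 → f/9 → f/8 — 3 1/3 stops larger aperture (brighter).
Shutter speed: 1/4 → 0.3 → 0.4 → 0.5 → 0.6 — 1 1/3 stops slower (brighter).
Net so far: 6 stops brighter. ISO: 8000 → 6400 → 5000 → 4000 → 3200 → 2500 → 2000 → 1600 → 1250 → 1000 → 800 → 640 → 500 → 400 → 320 → 250 → 200 → 160 → 125.

ISO 125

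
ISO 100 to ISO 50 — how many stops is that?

1 stop

100 → 50 — count the steps: 1 stop.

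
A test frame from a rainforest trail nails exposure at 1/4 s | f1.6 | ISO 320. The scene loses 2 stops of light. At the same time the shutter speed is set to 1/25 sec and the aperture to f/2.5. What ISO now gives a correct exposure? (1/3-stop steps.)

Scene light: 2 stops darker.
Shutter speed: 1/4 → 1/5 → 1/6 → 1/8 → 1/10 → 1/13 → 1/15 → 1/20 → 1/25 — 2 2/3 stops shorter (darker).
Aperture: f/1.6 → f/1.8 → f/2 → f/2.2 → f/2.5 — 1 1/3 stops smaller aperture (darker).
Net so far: 6 stops darker. ISO: 320 → 400 → 500 → 640 → 800 → 1000 → 1250 → 1600 → 2000 → 2500 → 3200 → 4000 → 5000 → 6400 → 8000 → 10000 → 12800 → 16000 → 20000.

ISO 20000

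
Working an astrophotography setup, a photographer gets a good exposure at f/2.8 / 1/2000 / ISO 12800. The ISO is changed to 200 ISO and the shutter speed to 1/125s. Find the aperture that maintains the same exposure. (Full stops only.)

f/1.4

ISO: 12800 → 6400 → 3200 → 1600 → 800 → 400 → 200 — 6 stops dropped (darker).
Shutter speed: 1/2000 → 1/1000 → 1/500 → 1/250 → 1/125 — 4 stops longer (brighter).
Net change so far: 2 stops darker. Offset with the aperture: f/2.8 → f/2 → f/1.4.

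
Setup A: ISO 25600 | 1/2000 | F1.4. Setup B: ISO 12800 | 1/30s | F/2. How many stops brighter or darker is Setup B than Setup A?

4 stops brighter

Aperture: f/1.4 → f/2 — 1 stop stopped down (darker).
Shutter speed: 1/2000 → 1/1000 → 1/500 → 1/250 → 1/125 → 1/60 → 1/30 — 6 stops slower (brighter).
ISO: 25600 → 12800 — 1 stop dropped (darker).
Net: −1 +6 −1 = +4 stops.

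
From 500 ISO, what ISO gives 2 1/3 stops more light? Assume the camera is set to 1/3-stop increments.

ISO: 500 → 640 → 800 → 1000 → 1250 → 1600 → 2000 → 2500 — 2 1/3 stops raised (brighter).

ISO 2500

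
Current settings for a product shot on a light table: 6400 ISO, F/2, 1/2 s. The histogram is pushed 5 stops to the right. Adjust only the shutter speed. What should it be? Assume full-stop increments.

Overexposed by 5 stops → need 5 stops darker.
Shutter speed: 1/2 → 1/4 → 1/8 → 1/15 → 1/30 → 1/60.

1/60s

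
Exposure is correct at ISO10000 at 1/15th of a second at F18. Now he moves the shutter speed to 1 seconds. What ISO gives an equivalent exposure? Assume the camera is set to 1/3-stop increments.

Shutter speed: 1/15 → 1/13 → 1/10 → 1/8 → 1/6 → 1/5 → 1/4 → 0.3 → 0.4 → 0.5 → 0.6 → 0.8 → 1 — 4 stops longer (brighter).
Need 4 stops darker from the ISO: 10000 → 8000 → 6400 → 5000 → 4000 → 3200 → 2500 → 2000 → 1600 → 1250 → 1000 → 800 → 640.

ISO 640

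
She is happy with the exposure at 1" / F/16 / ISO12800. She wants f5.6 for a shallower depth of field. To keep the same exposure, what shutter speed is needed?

Aperture: f/16 → f/11 → f/8 → f/5.6 — 3 stops larger aperture (brighter).
Need 3 stops darker from the shutter speed: 1 → 1/2 → 1/4 → 1/8.

1/8s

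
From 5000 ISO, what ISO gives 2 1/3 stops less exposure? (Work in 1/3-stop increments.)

ISO: 5000 → 4000 → 3200 → 2500 → 2000 → 1600 → 1250 → 1000 — 2 1/3 stops dropped (darker).

ISO 1000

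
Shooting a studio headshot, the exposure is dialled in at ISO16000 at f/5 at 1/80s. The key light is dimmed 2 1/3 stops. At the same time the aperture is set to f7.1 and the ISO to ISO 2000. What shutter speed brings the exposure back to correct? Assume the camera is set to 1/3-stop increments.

Scene light: 2 1/3 stops darker.
Aperture: f/5 → f/5.6 → f/6.3 → f/7.1 — 1 stop stopped down (darker).
ISO: 16000 → 12800 → 10000 → 8000 → 6400 → 5000 → 4000 → 3200 → 2500 → 2000 — 3 stops lower (darker).
Net so far: 6 1/3 stops darker. Shutter speed: 1/80 → 1/60 → 1/50 → 1/40 → 1/30 → 1/25 → 1/20 → 1/15 → 1/13 → 1/10 → 1/8 → 1/6 → 1/5 → 1/4 → 0.3 → 0.4 → 0.5 → 0.6 → 0.8 → 1.

1 s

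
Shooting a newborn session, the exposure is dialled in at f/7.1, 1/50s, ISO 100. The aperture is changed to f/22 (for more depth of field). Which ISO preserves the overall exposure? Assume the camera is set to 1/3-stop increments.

Aperture: f/7.1 → f/8 → f/9 → f/10 → f/11 → f/13 → f/14 → f/16 → f/18 → f/20 → f/22 — 3 1/3 stops smaller aperture (darker).
Need 3 1/3 stops brighter from the ISO: 100 → 125 → 160 → 200 → 250 → 320 → 400 → 500 → 640 → 800 → 1000.

ISO 1000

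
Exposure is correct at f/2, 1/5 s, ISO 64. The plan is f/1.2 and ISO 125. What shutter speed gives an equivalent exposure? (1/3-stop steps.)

1/25s

Aperture: f/2 → f/1.8 → f/1.6 → f/1.4 → f/1.2 — 1 1/3 stops opened up (brighter).
ISO: 64 → 80 → 100 → 125 — 1 stop raised (brighter).
Net change so far: 2 1/3 stops brighter. Offset with the shutter speed: 1/5 → 1/6 → 1/8 → 1/10 → 1/13 → 1/15 → 1/20 → 1/25.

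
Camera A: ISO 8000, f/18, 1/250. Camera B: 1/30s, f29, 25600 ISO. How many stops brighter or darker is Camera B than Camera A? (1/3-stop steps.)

3 1/3 stops brighter

Aperture: f/18 → f/20 → f/22 → f/25 → f/29 — 1 1/3 stops smaller aperture (darker).
Shutter speed: 1/250 → 1/200 → 1/160 → 1/125 → 1/100 → 1/80 → 1/60 → 1/50 → 1/40 → 1/30 — 3 stops longer (brighter).
ISO: 8000 → 10000 → 12800 → 16000 → 20000 → 25600 — 1 2/3 stops raised (brighter).
Net: −1 1/3 +3 +1 2/3 = +3 1/3 stops.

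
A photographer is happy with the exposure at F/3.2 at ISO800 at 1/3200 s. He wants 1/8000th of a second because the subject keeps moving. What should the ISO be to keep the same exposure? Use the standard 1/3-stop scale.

Shutter speed: 1/3200 → 1/4000 → 1/5000 → 1/6400 → 1/8000 — 1 1/3 stops shorter (darker).
Need 1 1/3 stops brighter from the ISO: 800 → 1000 → 1250 → 1600 → 2000.

ISO 2000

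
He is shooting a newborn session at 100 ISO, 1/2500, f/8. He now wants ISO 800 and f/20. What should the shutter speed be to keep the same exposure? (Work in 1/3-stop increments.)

1/3200s

ISO: 100 → 125 → 160 → 200 → 250 → 320 → 400 → 500 → 640 → 800 — 3 stops higher (brighter).
Aperture: f/8 → f/9 → f/10 → f/11 → f/13 → f/14 → f/16 → f/18 → f/20 — 2 2/3 stops smaller aperture (darker).
Net change so far: 1/3 stop brighter. Offset with the shutter speed: 1/2500 → 1/3200.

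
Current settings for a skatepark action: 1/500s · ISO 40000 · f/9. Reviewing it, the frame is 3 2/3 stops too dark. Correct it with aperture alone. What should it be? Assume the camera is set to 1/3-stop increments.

Underexposed by 3 2/3 stops → need 3 2/3 stops brighter.
Aperture: f/9 → f/8 → f/7.1 → f/6.3 → f/5.6 → f/5 → f/4.5 → f/4 → f/3.5 → f/3.2 → f/2.8 → f/2.5.

f/2.5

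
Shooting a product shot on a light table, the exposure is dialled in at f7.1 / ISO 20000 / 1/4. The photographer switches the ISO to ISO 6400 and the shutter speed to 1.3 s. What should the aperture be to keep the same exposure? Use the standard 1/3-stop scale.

f/9

ISO: 20000 → 16000 → 12800 → 10000 → 8000 → 6400 — 1 2/3 stops dropped (darker).
Shutter speed: 1/4 → 0.3 → 0.4 → 0.5 → 0.6 → 0.8 → 1 → 1.3 — 2 1/3 stops slower (brighter).
Net change so far: 2/3 stop brighter. Offset with the aperture: f/7.1 → f/8 → f/9.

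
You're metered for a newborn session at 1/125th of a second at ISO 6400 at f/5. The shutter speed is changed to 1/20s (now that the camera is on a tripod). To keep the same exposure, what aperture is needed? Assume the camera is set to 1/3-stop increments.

Shutter speed: 1/125 → 1/100 → 1/80 → 1/60 → 1/50 → 1/40 → 1/30 → 1/25 → 1/20 — 2 2/3 stops longer (brighter).
Need 2 2/3 stops darker from the aperture: f/5 → f/5.6 → f/6.3 → f/7.1 → f/8 → f/9 → f/10 → f/11 → f/13.

f/13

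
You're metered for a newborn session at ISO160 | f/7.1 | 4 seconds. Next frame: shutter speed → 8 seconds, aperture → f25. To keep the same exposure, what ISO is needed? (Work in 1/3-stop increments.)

ISO 1000

Shutter speed: 4 → 5 → 6 → 8 — 1 stop longer (brighter).
Aperture: f/7.1 → f/8 → f/9 → f/10 → f/11 → f/13 → f/14 → f/16 → f/18 → f/20 → f/22 → f/25 — 3 2/3 stops stopped down (darker).
Net change so far: 2 2/3 stops darker. Offset with the ISO: 160 → 200 → 250 → 320 → 400 → 500 → 640 → 800 → 1000.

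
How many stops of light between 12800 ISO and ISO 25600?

1 stop

12800 → 25600 — count the steps: 1 stop.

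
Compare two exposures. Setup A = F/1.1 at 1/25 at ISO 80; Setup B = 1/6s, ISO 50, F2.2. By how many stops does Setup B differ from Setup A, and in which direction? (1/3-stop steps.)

Aperture: f/1.1 → f/1.2 → f/1.4 → f/1.6 → f/1.8 → f/2 → f/2.2 — 2 stops stopped down (darker).
Shutter speed: 1/25 → 1/20 → 1/15 → 1/13 → 1/10 → 1/8 → 1/6 — 2 stops slower (brighter).
ISO: 80 → 64 → 50 — 2/3 stop lower (darker).
Net: −2 +2 −2/3 = −2/3 stops.

2/3 stop darker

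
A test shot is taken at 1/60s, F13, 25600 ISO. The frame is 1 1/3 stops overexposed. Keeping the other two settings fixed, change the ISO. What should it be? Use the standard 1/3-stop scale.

ISO 10000

Overexposed by 1 1/3 stops → need 1 1/3 stops darker.
ISO: 25600 → 20000 → 16000 → 12800 → 10000.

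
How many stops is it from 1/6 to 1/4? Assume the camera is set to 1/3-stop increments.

1/6 → 1/5 → 1/4 — count the steps: 2 third-stops = 2/3 stop.

2/3 stop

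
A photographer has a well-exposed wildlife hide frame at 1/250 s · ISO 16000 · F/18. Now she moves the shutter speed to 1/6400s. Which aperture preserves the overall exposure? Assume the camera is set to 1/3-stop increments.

f/3.5

Shutter speed: 1/250 → 1/320 → 1/400 → 1/500 → 1/640 → 1/800 → 1/1000 → 1/1250 → 1/1600 → 1/2000 → 1/2500 → 1/3200 → 1/4000 → 1/5000 → 1/6400 — 4 2/3 stops faster (darker).
Need 4 2/3 stops brighter from the aperture: f/18 → f/16 → f/14 → f/13 → f/11 → f/10 → f/9 → f/8 → f/7.1 → f/6.3 → f/5.6 → f/5 → f/4.5 → f/4 → f/3.5.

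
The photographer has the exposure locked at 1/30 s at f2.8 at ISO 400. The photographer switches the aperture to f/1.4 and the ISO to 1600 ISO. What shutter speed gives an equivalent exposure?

1/500s

Aperture: f/2.8 → f/2 → f/1.4 — 2 stops wider (brighter).
ISO: 400 → 800 → 1600 — 2 stops raised (brighter).
Net change so far: 4 stops brighter. Offset with the shutter speed: 1/30 → 1/60 → 1/125 → 1/250 → 1/500.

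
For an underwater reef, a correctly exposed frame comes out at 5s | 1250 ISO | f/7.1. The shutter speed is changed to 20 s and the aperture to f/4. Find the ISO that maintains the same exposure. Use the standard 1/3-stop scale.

Shutter speed: 5 → 6 → 8 → 10 → 13 → 15 → 20 — 2 stops longer (brighter).
Aperture: f/7.1 → f/6.3 → f/5.6 → f/5 → f/4.5 → f/4 — 1 2/3 stops wider (brighter).
Net change so far: 3 2/3 stops brighter. Offset with the ISO: 1250 → 1000 → 800 → 640 → 500 → 400 → 320 → 250 → 200 → 160 → 125 → 100.

ISO 100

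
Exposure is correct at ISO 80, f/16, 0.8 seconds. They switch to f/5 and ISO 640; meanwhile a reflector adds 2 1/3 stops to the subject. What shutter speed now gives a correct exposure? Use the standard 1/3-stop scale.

Scene light: 2 1/3 stops brighter.
Aperture: f/16 → f/14 → f/13 → f/11 → f/10 → f/9 → f/8 → f/7.1 → f/6.3 → f/5.6 → f/5 — 3 1/3 stops opened up (brighter).
ISO: 80 → 100 → 125 → 160 → 200 → 250 → 320 → 400 → 500 → 640 — 3 stops higher (brighter).
Net so far: 8 2/3 stops brighter. Shutter speed: 0.8 → 0.6 → 0.5 → 0.4 → 0.3 → 1/4 → 1/5 → 1/6 → 1/8 → 1/10 → 1/13 → 1/15 → 1/20 → 1/25 → 1/30 → 1/40 → 1/50 → 1/60 → 1/80 → 1/100 → 1/125 → 1/160 → 1/200 → 1/250 → 1/320 → 1/400 → 1/500.

1/500s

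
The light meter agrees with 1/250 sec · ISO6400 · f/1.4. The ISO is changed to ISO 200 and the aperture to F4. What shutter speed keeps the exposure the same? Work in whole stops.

ISO: 6400 → 3200 → 1600 → 800 → 400 → 200 — 5 stops lower (darker).
Aperture: f/1.4 → f/2 → f/2.8 → f/4 — 3 stops narrower (darker).
Net change so far: 8 stops darker. Offset with the shutter speed: 1/250 → 1/125 → 1/60 → 1/30 → 1/15 → 1/8 → 1/4 → 1/2 → 1.

1 s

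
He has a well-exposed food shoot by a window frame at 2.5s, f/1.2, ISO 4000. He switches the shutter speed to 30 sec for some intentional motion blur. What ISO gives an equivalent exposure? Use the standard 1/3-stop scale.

ISO 320

Shutter speed: 2.5 → 3.2 → 4 → 5 → 6 → 8 → 10 → 13 → 15 → 20 → 25 → 30 — 3 2/3 stops longer (brighter).
Need 3 2/3 stops darker from the ISO: 4000 → 3200 → 2500 → 2000 → 1600 → 1250 → 1000 → 800 → 640 → 500 → 400 → 320.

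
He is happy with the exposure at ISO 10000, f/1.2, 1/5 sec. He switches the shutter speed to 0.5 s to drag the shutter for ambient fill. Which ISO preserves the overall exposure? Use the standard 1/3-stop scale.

Shutter speed: 1/5 → 1/4 → 0.3 → 0.4 → 0.5 — 1 1/3 stops slower (brighter).
Need 1 1/3 stops darker from the ISO: 10000 → 8000 → 6400 → 5000 → 4000.

ISO 4000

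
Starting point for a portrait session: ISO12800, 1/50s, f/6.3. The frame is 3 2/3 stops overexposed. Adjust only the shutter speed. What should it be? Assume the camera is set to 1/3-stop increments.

1/640s

Overexposed by 3 2/3 stops → need 3 2/3 stops darker.
Shutter speed: 1/50 → 1/60 → 1/80 → 1/100 → 1/125 → 1/160 → 1/200 → 1/250 → 1/320 → 1/400 → 1/500 → 1/640.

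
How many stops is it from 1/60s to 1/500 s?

1/60 → 1/125 → 1/250 → 1/500 — count the steps: 3 stops.

3 stops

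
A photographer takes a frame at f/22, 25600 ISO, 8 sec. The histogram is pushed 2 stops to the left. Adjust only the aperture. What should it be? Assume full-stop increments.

Underexposed by 2 stops → need 2 stops brighter.
Aperture: f/22 → f/16 → f/11.

f/11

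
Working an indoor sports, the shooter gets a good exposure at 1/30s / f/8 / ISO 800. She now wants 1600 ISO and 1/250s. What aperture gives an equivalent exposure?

ISO: 800 → 1600 — 1 stop higher (brighter).
Shutter speed: 1/30 → 1/60 → 1/125 → 1/250 — 3 stops shorter (darker).
Net change so far: 2 stops darker. Offset with the aperture: f/8 → f/5.6 → f/4.

f/4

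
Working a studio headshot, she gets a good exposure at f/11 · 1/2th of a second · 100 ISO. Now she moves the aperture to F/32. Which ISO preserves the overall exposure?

ISO 800

Aperture: f/11 → f/16 → f/22 → f/32 — 3 stops smaller aperture (darker).
Need 3 stops brighter from the ISO: 100 → 200 → 400 → 800.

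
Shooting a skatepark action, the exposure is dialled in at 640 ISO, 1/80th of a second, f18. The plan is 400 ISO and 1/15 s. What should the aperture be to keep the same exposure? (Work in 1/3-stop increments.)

ISO: 640 → 500 → 400 — 2/3 stop dropped (darker).
Shutter speed: 1/80 → 1/60 → 1/50 → 1/40 → 1/30 → 1/25 → 1/20 → 1/15 — 2 1/3 stops longer (brighter).
Net change so far: 1 2/3 stops brighter. Offset with the aperture: f/18 → f/20 → f/22 → f/25 → f/29 → f/32.

f/32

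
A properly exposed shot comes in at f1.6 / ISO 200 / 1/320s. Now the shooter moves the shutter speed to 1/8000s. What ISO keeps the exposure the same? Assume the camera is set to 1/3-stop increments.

Shutter speed: 1/320 → 1/400 → 1/500 → 1/640 → 1/800 → 1/1000 → 1/1250 → 1/1600 → 1/2000 → 1/2500 → 1/3200 → 1/4000 → 1/5000 → 1/6400 → 1/8000 — 4 2/3 stops faster (darker).
Need 4 2/3 stops brighter from the ISO: 200 → 250 → 320 → 400 → 500 → 640 → 800 → 1000 → 1250 → 1600 → 2000 → 2500 → 3200 → 4000 → 5000.

ISO 5000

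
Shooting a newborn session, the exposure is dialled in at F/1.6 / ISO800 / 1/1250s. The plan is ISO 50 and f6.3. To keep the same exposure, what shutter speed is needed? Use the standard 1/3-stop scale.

1/5s

ISO: 800 → 640 → 500 → 400 → 320 → 250 → 200 → 160 → 125 → 100 → 80 → 64 → 50 — 4 stops lower (darker).
Aperture: f/1.6 → f/1.8 → f/2 → f/2.2 → f/2.5 → f/2.8 → f/3.2 → f/3.5 → f/4 → f/4.5 → f/5 → f/5.6 → f/6.3 — 4 stops stopped down (darker).
Net change so far: 8 stops darker. Offset with the shutter speed: 1/1250 → 1/1000 → 1/800 → 1/640 → 1/500 → 1/400 → 1/320 → 1/250 → 1/200 → 1/160 → 1/125 → 1/100 → 1/80 → 1/60 → 1/50 → 1/40 → 1/30 → 1/25 → 1/20 → 1/15 → 1/13 → 1/10 → 1/8 → 1/6 → 1/5.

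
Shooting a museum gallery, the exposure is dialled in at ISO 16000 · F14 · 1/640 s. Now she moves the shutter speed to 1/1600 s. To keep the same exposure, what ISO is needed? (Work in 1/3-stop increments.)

Shutter speed: 1/640 → 1/800 → 1/1000 → 1/1250 → 1/1600 — 1 1/3 stops shorter (darker).
Need 1 1/3 stops brighter from the ISO: 16000 → 20000 → 25600 → 32000 → 40000.

ISO 40000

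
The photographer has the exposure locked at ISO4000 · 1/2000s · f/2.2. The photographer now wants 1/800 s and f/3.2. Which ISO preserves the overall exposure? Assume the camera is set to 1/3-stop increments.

Shutter speed: 1/2000 → 1/1600 → 1/1250 → 1/1000 → 1/800 — 1 1/3 stops longer (brighter).
Aperture: f/2.2 → f/2.5 → f/2.8 → f/3.2 — 1 stop stopped down (darker).
Net change so far: 1/3 stop brighter. Offset with the ISO: 4000 → 3200.

ISO 3200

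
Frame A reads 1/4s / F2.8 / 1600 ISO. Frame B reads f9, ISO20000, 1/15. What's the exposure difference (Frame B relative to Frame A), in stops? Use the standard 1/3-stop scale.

1 2/3 stops darker

Aperture: f/2.8 → f/3.2 → f/3.5 → f/4 → f/4.5 → f/5 → f/5.6 → f/6.3 → f/7.1 → f/8 → f/9 — 3 1/3 stops stopped down (darker).
Shutter speed: 1/4 → 1/5 → 1/6 → 1/8 → 1/10 → 1/13 → 1/15 — 2 stops faster (darker).
ISO: 1600 → 2000 → 2500 → 3200 → 4000 → 5000 → 6400 → 8000 → 10000 → 12800 → 16000 → 20000 — 3 2/3 stops raised (brighter).
Net: −3 1/3 −2 +3 2/3 = −1 2/3 stops.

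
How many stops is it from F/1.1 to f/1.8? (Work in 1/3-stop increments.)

f/1.1 → f/1.2 → f/1.4 → f/1.6 → f/1.8 — count the steps: 4 third-stops = 1 1/3 stops.

1 1/3 stops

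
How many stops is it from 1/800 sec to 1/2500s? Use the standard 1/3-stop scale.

1 2/3 stops

1/800 → 1/1000 → 1/1250 → 1/1600 → 1/2000 → 1/2500 — count the steps: 5 third-stops = 1 2/3 stops.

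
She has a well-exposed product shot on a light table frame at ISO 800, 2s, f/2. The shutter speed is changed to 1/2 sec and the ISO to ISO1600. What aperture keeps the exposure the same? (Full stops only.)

f/1.4

Shutter speed: 2 → 1 → 1/2 — 2 stops shorter (darker).
ISO: 800 → 1600 — 1 stop raised (brighter).
Net change so far: 1 stop darker. Offset with the aperture: f/2 → f/1.4.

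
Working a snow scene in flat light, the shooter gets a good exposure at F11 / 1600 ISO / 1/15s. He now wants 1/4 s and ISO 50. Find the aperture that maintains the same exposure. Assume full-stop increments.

Shutter speed: 1/15 → 1/8 → 1/4 — 2 stops longer (brighter).
ISO: 1600 → 800 → 400 → 200 → 100 → 50 — 5 stops lower (darker).
Net change so far: 3 stops darker. Offset with the aperture: f/11 → f/8 → f/5.6 → f/4.

f/4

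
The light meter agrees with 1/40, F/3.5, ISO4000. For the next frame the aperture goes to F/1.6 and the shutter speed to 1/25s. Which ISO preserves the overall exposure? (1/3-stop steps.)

Aperture: f/3.5 → f/3.2 → f/2.8 → f/2.5 → f/2.2 → f/2 → f/1.8 → f/1.6 — 2 1/3 stops larger aperture (brighter).
Shutter speed: 1/40 → 1/30 → 1/25 — 2/3 stop longer (brighter).
Net change so far: 3 stops brighter. Offset with the ISO: 4000 → 3200 → 2500 → 2000 → 1600 → 1250 → 1000 → 800 → 640 → 500.

ISO 500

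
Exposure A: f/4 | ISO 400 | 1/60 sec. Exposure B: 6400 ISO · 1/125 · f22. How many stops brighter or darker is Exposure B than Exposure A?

Aperture: f/4 → f/5.6 → f/8 → f/11 → f/16 → f/22 — 5 stops narrower (darker).
Shutter speed: 1/60 → 1/125 — 1 stop faster (darker).
ISO: 400 → 800 → 1600 → 3200 → 6400 — 4 stops higher (brighter).
Net: −5 −1 +4 = −2 stops.

2 stops darker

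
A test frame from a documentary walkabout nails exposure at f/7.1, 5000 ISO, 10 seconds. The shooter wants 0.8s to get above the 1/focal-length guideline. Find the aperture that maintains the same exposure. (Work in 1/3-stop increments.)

f/2

Shutter speed: 10 → 8 → 6 → 5 → 4 → 3.2 → 2.5 → 2 → 1.6 → 1.3 → 1 → 0.8 — 3 2/3 stops faster (darker).
Need 3 2/3 stops brighter from the aperture: f/7.1 → f/6.3 → f/5.6 → f/5 → f/4.5 → f/4 → f/3.5 → f/3.2 → f/2.8 → f/2.5 → f/2.2 → f/2.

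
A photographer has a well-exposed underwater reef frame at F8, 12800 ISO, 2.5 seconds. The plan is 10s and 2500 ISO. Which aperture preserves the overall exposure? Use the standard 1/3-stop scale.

Shutter speed: 2.5 → 3.2 → 4 → 5 → 6 → 8 → 10 — 2 stops slower (brighter).
ISO: 12800 → 10000 → 8000 → 6400 → 5000 → 4000 → 3200 → 2500 — 2 1/3 stops lower (darker).
Net change so far: 1/3 stop darker. Offset with the aperture: f/8 → f/7.1.

f/7.1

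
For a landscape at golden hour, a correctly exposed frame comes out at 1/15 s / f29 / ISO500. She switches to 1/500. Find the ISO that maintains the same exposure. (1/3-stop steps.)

Shutter speed: 1/15 → 1/20 → 1/25 → 1/30 → 1/40 → 1/50 → 1/60 → 1/80 → 1/100 → 1/125 → 1/160 → 1/200 → 1/250 → 1/320 → 1/400 → 1/500 — 5 stops shorter (darker).
Need 5 stops brighter from the ISO: 500 → 640 → 800 → 1000 → 1250 → 1600 → 2000 → 2500 → 3200 → 4000 → 5000 → 6400 → 8000 → 10000 → 12800 → 16000.

ISO 16000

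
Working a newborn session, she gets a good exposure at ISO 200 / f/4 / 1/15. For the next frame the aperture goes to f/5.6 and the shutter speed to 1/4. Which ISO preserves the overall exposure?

ISO 100

Aperture: f/4 → f/5.6 — 1 stop stopped down (darker).
Shutter speed: 1/15 → 1/8 → 1/4 — 2 stops slower (brighter).
Net change so far: 1 stop brighter. Offset with the ISO: 200 → 100.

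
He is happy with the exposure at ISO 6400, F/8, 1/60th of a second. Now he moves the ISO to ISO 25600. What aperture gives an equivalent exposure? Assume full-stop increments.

ISO: 6400 → 12800 → 25600 — 2 stops higher (brighter).
Need 2 stops darker from the aperture: f/8 → f/11 → f/16.

f/16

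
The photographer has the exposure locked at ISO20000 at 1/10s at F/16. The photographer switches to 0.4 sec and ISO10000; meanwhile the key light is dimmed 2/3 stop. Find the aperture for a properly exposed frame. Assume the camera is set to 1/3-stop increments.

Scene light: 2/3 stop darker.
Shutter speed: 1/10 → 1/8 → 1/6 → 1/5 → 1/4 → 0.3 → 0.4 — 2 stops slower (brighter).
ISO: 20000 → 16000 → 12800 → 10000 — 1 stop lower (darker).
Net so far: 1/3 stop brighter. Aperture: f/16 → f/18.

f/18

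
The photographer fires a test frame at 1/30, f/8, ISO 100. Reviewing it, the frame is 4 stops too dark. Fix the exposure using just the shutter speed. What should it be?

Underexposed by 4 stops → need 4 stops brighter.
Shutter speed: 1/30 → 1/15 → 1/8 → 1/4 → 1/2.

1/2s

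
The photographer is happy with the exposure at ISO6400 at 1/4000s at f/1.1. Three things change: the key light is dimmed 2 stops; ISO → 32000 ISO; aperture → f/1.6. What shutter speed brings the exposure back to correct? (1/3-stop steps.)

Scene light: 2 stops darker.
ISO: 6400 → 8000 → 10000 → 12800 → 16000 → 20000 → 25600 → 32000 — 2 1/3 stops higher (brighter).
Aperture: f/1.1 → f/1.2 → f/1.4 → f/1.6 — 1 stop smaller aperture (darker).
Net so far: 2/3 stop darker. Shutter speed: 1/4000 → 1/3200 → 1/2500.

1/2500s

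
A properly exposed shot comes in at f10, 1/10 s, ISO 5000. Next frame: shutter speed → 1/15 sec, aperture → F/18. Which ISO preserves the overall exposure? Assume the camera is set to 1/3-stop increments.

Shutter speed: 1/10 → 1/13 → 1/15 — 2/3 stop faster (darker).
Aperture: f/10 → f/11 → f/13 → f/14 → f/16 → f/18 — 1 2/3 stops stopped down (darker).
Net change so far: 2 1/3 stops darker. Offset with the ISO: 5000 → 6400 → 8000 → 10000 → 12800 → 16000 → 20000 → 25600.

ISO 25600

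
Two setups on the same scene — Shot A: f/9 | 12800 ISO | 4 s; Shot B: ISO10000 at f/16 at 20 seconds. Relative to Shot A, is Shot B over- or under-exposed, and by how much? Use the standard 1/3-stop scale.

1/3 stop brighter

Aperture: f/9 → f/10 → f/11 → f/13 → f/14 → f/16 — 1 2/3 stops stopped down (darker).
Shutter speed: 4 → 5 → 6 → 8 → 10 → 13 → 15 → 20 — 2 1/3 stops slower (brighter).
ISO: 12800 → 10000 — 1/3 stop dropped (darker).
Net: −1 2/3 +2 1/3 −1/3 = +1/3 stops.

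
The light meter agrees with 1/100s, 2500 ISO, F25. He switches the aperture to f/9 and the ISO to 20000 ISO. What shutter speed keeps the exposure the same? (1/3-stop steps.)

1/6400s

Aperture: f/25 → f/22 → f/20 → f/18 → f/16 → f/14 → f/13 → f/11 → f/10 → f/9 — 3 stops wider (brighter).
ISO: 2500 → 3200 → 4000 → 5000 → 6400 → 8000 → 10000 → 12800 → 16000 → 20000 — 3 stops higher (brighter).
Net change so far: 6 stops brighter. Offset with the shutter speed: 1/100 → 1/125 → 1/160 → 1/200 → 1/250 → 1/320 → 1/400 → 1/500 → 1/640 → 1/800 → 1/1000 → 1/1250 → 1/1600 → 1/2000 → 1/2500 → 1/3200 → 1/4000 → 1/5000 → 1/6400.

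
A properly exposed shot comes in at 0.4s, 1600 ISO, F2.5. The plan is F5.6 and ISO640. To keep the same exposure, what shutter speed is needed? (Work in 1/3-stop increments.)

Aperture: f/2.5 → f/2.8 → f/3.2 → f/3.5 → f/4 → f/4.5 → f/5 → f/5.6 — 2 1/3 stops narrower (darker).
ISO: 1600 → 1250 → 1000 → 800 → 640 — 1 1/3 stops lower (darker).
Net change so far: 3 2/3 stops darker. Offset with the shutter speed: 0.4 → 0.5 → 0.6 → 0.8 → 1 → 1.3 → 1.6 → 2 → 2.5 → 3.2 → 4 → 5.

5 s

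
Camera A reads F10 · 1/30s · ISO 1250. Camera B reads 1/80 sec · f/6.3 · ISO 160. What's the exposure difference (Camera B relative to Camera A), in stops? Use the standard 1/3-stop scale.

3 stops darker

Aperture: f/10 → f/9 → f/8 → f/7.1 → f/6.3 — 1 1/3 stops wider (brighter).
Shutter speed: 1/30 → 1/40 → 1/50 → 1/60 → 1/80 — 1 1/3 stops faster (darker).
ISO: 1250 → 1000 → 800 → 640 → 500 → 400 → 320 → 250 → 200 → 160 — 3 stops dropped (darker).
Net: +1 1/3 −1 1/3 −3 = −3 stops.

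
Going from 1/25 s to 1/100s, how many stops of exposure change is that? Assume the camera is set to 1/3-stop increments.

1/25 → 1/30 → 1/40 → 1/50 → 1/60 → 1/80 → 1/100 — count the steps: 6 third-stops = 2 stops.

2 stops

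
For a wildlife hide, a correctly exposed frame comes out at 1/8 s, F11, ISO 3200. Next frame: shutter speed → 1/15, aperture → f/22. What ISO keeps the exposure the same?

ISO 25600

Shutter speed: 1/8 → 1/15 — 1 stop shorter (darker).
Aperture: f/11 → f/16 → f/22 — 2 stops narrower (darker).
Net change so far: 3 stops darker. Offset with the ISO: 3200 → 6400 → 12800 → 25600.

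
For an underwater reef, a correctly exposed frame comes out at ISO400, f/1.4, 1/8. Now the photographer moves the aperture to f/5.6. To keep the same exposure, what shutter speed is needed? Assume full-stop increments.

Aperture: f/1.4 → f/2 → f/2.8 → f/4 → f/5.6 — 4 stops narrower (darker).
Need 4 stops brighter from the shutter speed: 1/8 → 1/4 → 1/2 → 1 → 2.

2 s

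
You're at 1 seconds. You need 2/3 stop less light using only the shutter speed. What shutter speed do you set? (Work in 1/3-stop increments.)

Shutter speed: 1 → 0.8 → 0.6 — 2/3 stop faster (darker).

0.6 s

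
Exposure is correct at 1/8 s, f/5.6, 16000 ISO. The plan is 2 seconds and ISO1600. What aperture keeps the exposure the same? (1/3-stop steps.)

f/7.1

Shutter speed: 1/8 → 1/6 → 1/5 → 1/4 → 0.3 → 0.4 → 0.5 → 0.6 → 0.8 → 1 → 1.3 → 1.6 → 2 — 4 stops slower (brighter).
ISO: 16000 → 12800 → 10000 → 8000 → 6400 → 5000 → 4000 → 3200 → 2500 → 2000 → 1600 — 3 1/3 stops dropped (darker).
Net change so far: 2/3 stop brighter. Offset with the aperture: f/5.6 → f/6.3 → f/7.1.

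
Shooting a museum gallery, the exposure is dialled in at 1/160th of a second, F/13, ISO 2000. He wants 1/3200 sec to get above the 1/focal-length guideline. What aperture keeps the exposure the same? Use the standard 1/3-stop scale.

Shutter speed: 1/160 → 1/200 → 1/250 → 1/320 → 1/400 → 1/500 → 1/640 → 1/800 → 1/1000 → 1/1250 → 1/1600 → 1/2000 → 1/2500 → 1/3200 — 4 1/3 stops faster (darker).
Need 4 1/3 stops brighter from the aperture: f/13 → f/11 → f/10 → f/9 → f/8 → f/7.1 → f/6.3 → f/5.6 → f/5 → f/4.5 → f/4 → f/3.5 → f/3.2 → f/2.8.

f/2.8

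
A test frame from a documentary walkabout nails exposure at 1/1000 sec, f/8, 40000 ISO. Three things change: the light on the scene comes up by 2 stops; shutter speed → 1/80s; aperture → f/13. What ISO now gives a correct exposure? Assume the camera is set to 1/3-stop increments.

Scene light: 2 stops brighter.
Shutter speed: 1/1000 → 1/800 → 1/640 → 1/500 → 1/400 → 1/320 → 1/250 → 1/200 → 1/160 → 1/125 → 1/100 → 1/80 — 3 2/3 stops longer (brighter).
Aperture: f/8 → f/9 → f/10 → f/11 → f/13 — 1 1/3 stops narrower (darker).
Net so far: 4 1/3 stops brighter. ISO: 40000 → 32000 → 25600 → 20000 → 16000 → 12800 → 10000 → 8000 → 6400 → 5000 → 4000 → 3200 → 2500 → 2000.

ISO 2000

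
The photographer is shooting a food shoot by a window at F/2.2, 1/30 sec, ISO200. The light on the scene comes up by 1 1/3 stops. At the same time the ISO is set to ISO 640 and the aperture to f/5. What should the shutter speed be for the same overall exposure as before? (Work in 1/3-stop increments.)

1/50s

Scene light: 1 1/3 stops brighter.
ISO: 200 → 250 → 320 → 400 → 500 → 640 — 1 2/3 stops higher (brighter).
Aperture: f/2.2 → f/2.5 → f/2.8 → f/3.2 → f/3.5 → f/4 → f/4.5 → f/5 — 2 1/3 stops smaller aperture (darker).
Net so far: 2/3 stop brighter. Shutter speed: 1/30 → 1/40 → 1/50.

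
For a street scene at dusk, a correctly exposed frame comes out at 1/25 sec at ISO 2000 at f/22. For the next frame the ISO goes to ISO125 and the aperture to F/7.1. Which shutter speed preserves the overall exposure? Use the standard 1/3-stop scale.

ISO: 2000 → 1600 → 1250 → 1000 → 800 → 640 → 500 → 400 → 320 → 250 → 200 → 160 → 125 — 4 stops lower (darker).
Aperture: f/22 → f/20 → f/18 → f/16 → f/14 → f/13 → f/11 → f/10 → f/9 → f/8 → f/7.1 — 3 1/3 stops wider (brighter).
Net change so far: 2/3 stop darker. Offset with the shutter speed: 1/25 → 1/20 → 1/15.

1/15s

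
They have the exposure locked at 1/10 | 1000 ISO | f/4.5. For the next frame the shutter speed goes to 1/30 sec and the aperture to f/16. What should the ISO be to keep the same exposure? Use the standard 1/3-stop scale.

Shutter speed: 1/10 → 1/13 → 1/15 → 1/20 → 1/25 → 1/30 — 1 2/3 stops faster (darker).
Aperture: f/4.5 → f/5 → f/5.6 → f/6.3 → f/7.1 → f/8 → f/9 → f/10 → f/11 → f/13 → f/14 → f/16 — 3 2/3 stops stopped down (darker).
Net change so far: 5 1/3 stops darker. Offset with the ISO: 1000 → 1250 → 1600 → 2000 → 2500 → 3200 → 4000 → 5000 → 6400 → 8000 → 10000 → 12800 → 16000 → 20000 → 25600 → 32000 → 40000.

ISO 40000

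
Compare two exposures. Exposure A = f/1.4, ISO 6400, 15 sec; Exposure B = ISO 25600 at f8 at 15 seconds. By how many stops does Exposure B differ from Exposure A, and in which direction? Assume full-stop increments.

3 stops darker

Aperture: f/1.4 → f/2 → f/2.8 → f/4 → f/5.6 → f/8 — 5 stops narrower (darker).
Shutter speed: unchanged.
ISO: 6400 → 12800 → 25600 — 2 stops raised (brighter).
Net: −5 +2 = −3 stops.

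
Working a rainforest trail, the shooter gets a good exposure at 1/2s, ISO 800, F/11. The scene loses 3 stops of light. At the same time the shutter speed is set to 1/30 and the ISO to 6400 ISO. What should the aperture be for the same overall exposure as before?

Scene light: 3 stops darker.
Shutter speed: 1/2 → 1/4 → 1/8 → 1/15 → 1/30 — 4 stops faster (darker).
ISO: 800 → 1600 → 3200 → 6400 — 3 stops raised (brighter).
Net so far: 4 stops darker. Aperture: f/11 → f/8 → f/5.6 → f/4 → f/2.8.

f/2.8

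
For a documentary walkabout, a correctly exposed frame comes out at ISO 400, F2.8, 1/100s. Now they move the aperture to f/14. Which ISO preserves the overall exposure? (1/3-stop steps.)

Aperture: f/2.8 → f/3.2 → f/3.5 → f/4 → f/4.5 → f/5 → f/5.6 → f/6.3 → f/7.1 → f/8 → f/9 → f/10 → f/11 → f/13 → f/14 — 4 2/3 stops smaller aperture (darker).
Need 4 2/3 stops brighter from the ISO: 400 → 500 → 640 → 800 → 1000 → 1250 → 1600 → 2000 → 2500 → 3200 → 4000 → 5000 → 6400 → 8000 → 10000.

ISO 10000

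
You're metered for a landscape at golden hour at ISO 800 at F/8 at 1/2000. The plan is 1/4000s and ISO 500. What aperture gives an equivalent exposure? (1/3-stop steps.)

f/4.5

Shutter speed: 1/2000 → 1/2500 → 1/3200 → 1/4000 — 1 stop shorter (darker).
ISO: 800 → 640 → 500 — 2/3 stop lower (darker).
Net change so far: 1 2/3 stops darker. Offset with the aperture: f/8 → f/7.1 → f/6.3 → f/5.6 → f/5 → f/4.5.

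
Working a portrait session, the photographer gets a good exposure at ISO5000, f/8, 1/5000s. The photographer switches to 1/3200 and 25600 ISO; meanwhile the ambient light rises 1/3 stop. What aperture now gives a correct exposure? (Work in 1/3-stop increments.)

Scene light: 1/3 stop brighter.
Shutter speed: 1/5000 → 1/4000 → 1/3200 — 2/3 stop slower (brighter).
ISO: 5000 → 6400 → 8000 → 10000 → 12800 → 16000 → 20000 → 25600 — 2 1/3 stops higher (brighter).
Net so far: 3 1/3 stops brighter. Aperture: f/8 → f/9 → f/10 → f/11 → f/13 → f/14 → f/16 → f/18 → f/20 → f/22 → f/25.

f/25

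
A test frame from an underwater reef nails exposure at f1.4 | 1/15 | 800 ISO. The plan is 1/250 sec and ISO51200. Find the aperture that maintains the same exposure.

f/2.8

Shutter speed: 1/15 → 1/30 → 1/60 → 1/125 → 1/250 — 4 stops shorter (darker).
ISO: 800 → 1600 → 3200 → 6400 → 12800 → 25600 → 51200 — 6 stops raised (brighter).
Net change so far: 2 stops brighter. Offset with the aperture: f/1.4 → f/2 → f/2.8.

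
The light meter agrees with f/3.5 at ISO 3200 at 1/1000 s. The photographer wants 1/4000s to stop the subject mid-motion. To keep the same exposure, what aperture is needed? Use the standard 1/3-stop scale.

f/1.8

Shutter speed: 1/1000 → 1/1250 → 1/1600 → 1/2000 → 1/2500 → 1/3200 → 1/4000 — 2 stops shorter (darker).
Need 2 stops brighter from the aperture: f/3.5 → f/3.2 → f/2.8 → f/2.5 → f/2.2 → f/2 → f/1.8.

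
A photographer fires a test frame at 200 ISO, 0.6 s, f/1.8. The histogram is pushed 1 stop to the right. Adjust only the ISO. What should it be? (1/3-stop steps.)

Overexposed by 1 stop → need 1 stop darker.
ISO: 200 → 160 → 125 → 100.

ISO 100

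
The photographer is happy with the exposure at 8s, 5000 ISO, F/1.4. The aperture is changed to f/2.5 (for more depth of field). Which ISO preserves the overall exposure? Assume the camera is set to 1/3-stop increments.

Aperture: f/1.4 → f/1.6 → f/1.8 → f/2 → f/2.2 → f/2.5 — 1 2/3 stops stopped down (darker).
Need 1 2/3 stops brighter from the ISO: 5000 → 6400 → 8000 → 10000 → 12800 → 16000.

ISO 16000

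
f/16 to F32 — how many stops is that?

f/16 → f/22 → f/32 — count the steps: 2 stops.

2 stops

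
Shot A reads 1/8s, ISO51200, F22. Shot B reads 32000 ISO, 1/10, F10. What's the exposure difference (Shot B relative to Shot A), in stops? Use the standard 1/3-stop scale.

1 1/3 stops brighter

Aperture: f/22 → f/20 → f/18 → f/16 → f/14 → f/13 → f/11 → f/10 — 2 1/3 stops opened up (brighter).
Shutter speed: 1/8 → 1/10 — 1/3 stop shorter (darker).
ISO: 51200 → 40000 → 32000 — 2/3 stop lower (darker).
Net: +2 1/3 −1/3 −2/3 = +1 1/3 stops.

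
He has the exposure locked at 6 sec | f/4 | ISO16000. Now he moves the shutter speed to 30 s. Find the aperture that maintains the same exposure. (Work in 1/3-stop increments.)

f/9

Shutter speed: 6 → 8 → 10 → 13 → 15 → 20 → 25 → 30 — 2 1/3 stops longer (brighter).
Need 2 1/3 stops darker from the aperture: f/4 → f/4.5 → f/5 → f/5.6 → f/6.3 → f/7.1 → f/8 → f/9.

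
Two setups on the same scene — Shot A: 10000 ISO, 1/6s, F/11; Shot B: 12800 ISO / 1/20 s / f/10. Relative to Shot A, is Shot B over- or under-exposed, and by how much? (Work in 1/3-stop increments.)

Aperture: f/11 → f/10 — 1/3 stop wider (brighter).
Shutter speed: 1/6 → 1/8 → 1/10 → 1/13 → 1/15 → 1/20 — 1 2/3 stops faster (darker).
ISO: 10000 → 12800 — 1/3 stop raised (brighter).
Net: +1/3 −1 2/3 +1/3 = −1 stop.

1 stop darker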